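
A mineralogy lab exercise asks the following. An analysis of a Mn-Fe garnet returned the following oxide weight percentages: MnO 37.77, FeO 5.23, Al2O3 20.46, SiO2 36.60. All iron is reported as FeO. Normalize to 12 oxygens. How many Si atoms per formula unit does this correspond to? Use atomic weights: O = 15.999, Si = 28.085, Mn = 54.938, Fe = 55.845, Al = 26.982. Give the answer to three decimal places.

3.014 Si apfu

MnO: 37.77/70.937 = 0.53244 mol → 0.53244 mol Mn, 0.53244 mol O.
FeO: 5.23/71.844 = 0.07280 mol → 0.07280 mol Fe, 0.07280 mol O.
Al2O3: 20.46/101.961 = 0.20066 mol → 0.40132 mol Al, 0.60198 mol O.
SiO2: 36.60/60.083 = 0.60916 mol → 0.60916 mol Si, 1.21832 mol O.
Total oxygen = 2.42554 mol. Normalization factor = 12/2.42554 = 4.94735.
Si per 12 O = 0.60916 × 4.94735 = 3.014.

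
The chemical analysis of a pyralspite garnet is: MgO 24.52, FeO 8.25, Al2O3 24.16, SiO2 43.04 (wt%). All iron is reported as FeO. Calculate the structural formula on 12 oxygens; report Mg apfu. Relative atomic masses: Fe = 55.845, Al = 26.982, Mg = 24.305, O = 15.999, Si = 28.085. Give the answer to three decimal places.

MgO (M=40.304): mol = 0.60838; Mg = 0.60838, O = 0.60838.
FeO (M=71.844): mol = 0.11483; Fe = 0.11483, O = 0.11483.
Al2O3 (M=101.961): mol = 0.23695; Al = 0.47390, O = 0.71085.
SiO2 (M=60.083): mol = 0.71634; Si = 0.71634, O = 1.43268.
ΣO = 2.86674; factor = 12/ΣO = 4.18594.
Mg apfu = 0.60838 × 4.18594 = 2.547.

2.547 Mg apfu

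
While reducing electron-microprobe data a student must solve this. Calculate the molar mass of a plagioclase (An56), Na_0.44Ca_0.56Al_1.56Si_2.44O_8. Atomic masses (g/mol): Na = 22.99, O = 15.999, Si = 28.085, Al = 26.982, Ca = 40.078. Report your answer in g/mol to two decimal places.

271.17 g/mol

Na: 0.44 × 22.99 = 10.1156
Ca: 0.56 × 40.078 = 22.4437
Al: 1.56 × 26.982 = 42.0919
Si: 2.44 × 28.085 = 68.5274
O: 8 × 15.999 = 127.9920
Summing the contributions gives the formula mass.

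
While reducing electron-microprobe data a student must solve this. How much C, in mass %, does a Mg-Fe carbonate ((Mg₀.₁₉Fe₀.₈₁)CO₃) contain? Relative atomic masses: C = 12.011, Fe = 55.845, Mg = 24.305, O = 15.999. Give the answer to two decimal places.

10.93 mass %

Molar mass of (Mg₀.₁₉Fe₀.₈₁)CO₃: 0.19·24.305 + 0.81·55.845 + 1·12.011 + 3·15.999 = 109.860 g/mol.
Mass of C per formula unit: 1 × 12.011 = 12.011 g.
Weight fraction C = 12.011 / 109.860 = 0.1093.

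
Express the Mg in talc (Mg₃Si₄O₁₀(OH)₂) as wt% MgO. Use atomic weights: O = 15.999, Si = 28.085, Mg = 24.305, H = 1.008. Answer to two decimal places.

Formula mass = 379.259 g/mol.
3 Mg → 3.0000 mol MgO per formula unit; M(MgO) = 40.304, so MgO mass = 120.912 g.
120.912/379.259 × 100 = 31.88 wt%.

31.88 wt%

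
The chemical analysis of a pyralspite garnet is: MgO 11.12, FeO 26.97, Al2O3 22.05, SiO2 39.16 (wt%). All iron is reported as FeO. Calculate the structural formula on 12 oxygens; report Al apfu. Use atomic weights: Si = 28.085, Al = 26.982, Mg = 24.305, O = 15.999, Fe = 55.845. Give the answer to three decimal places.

11.12 wt% MgO ÷ 40.304 g/mol = 0.27590 mol, giving 0.27590 Mg and 0.27590 O.
26.97 wt% FeO ÷ 71.844 g/mol = 0.37540 mol, giving 0.37540 Fe and 0.37540 O.
22.05 wt% Al2O3 ÷ 101.961 g/mol = 0.21626 mol, giving 0.43252 Al and 0.64878 O.
39.16 wt% SiO2 ÷ 60.083 g/mol = 0.65177 mol, giving 0.65177 Si and 1.30354 O.
Oxygen sums to 2.60362; scaling by 12/2.60362 = 4.60897 puts the formula on 12 O.
Al: 0.43252 × 4.60897 = 1.993 atoms per formula unit.

1.993 Al apfu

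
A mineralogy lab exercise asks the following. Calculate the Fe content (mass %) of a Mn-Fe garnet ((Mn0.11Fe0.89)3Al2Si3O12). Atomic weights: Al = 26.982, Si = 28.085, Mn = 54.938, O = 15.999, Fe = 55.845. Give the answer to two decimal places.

29.97 mass %

M((Mn0.11Fe0.89)3Al2Si3O12) = 497.443 g/mol.
Fe contributes 2.67 × 55.845 = 149.106 g per mole.
149.106/497.443 = 0.2997 → 29.97%.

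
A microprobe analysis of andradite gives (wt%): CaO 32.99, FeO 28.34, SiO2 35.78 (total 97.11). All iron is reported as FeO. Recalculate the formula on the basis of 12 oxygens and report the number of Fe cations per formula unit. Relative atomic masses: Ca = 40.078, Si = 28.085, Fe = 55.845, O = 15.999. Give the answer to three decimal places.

CaO: 32.99/56.077 = 0.58830 mol → 0.58830 mol Ca, 0.58830 mol O.
FeO: 28.34/71.844 = 0.39447 mol → 0.39447 mol Fe, 0.39447 mol O.
SiO2: 35.78/60.083 = 0.59551 mol → 0.59551 mol Si, 1.19102 mol O.
Total oxygen = 2.17379 mol. Normalization factor = 12/2.17379 = 5.52031.
Fe per 12 O = 0.39447 × 5.52031 = 2.178.

2.178 Fe apfu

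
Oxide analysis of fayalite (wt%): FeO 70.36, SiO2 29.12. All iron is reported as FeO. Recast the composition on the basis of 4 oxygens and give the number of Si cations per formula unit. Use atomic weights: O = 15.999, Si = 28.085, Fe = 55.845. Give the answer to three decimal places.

0.995 Si apfu

FeO: 70.36/71.844 = 0.97934 mol → 0.97934 mol Fe, 0.97934 mol O.
SiO2: 29.12/60.083 = 0.48466 mol → 0.48466 mol Si, 0.96932 mol O.
Total oxygen = 1.94866 mol. Normalization factor = 4/1.94866 = 2.05269.
Si per 4 O = 0.48466 × 2.05269 = 0.995.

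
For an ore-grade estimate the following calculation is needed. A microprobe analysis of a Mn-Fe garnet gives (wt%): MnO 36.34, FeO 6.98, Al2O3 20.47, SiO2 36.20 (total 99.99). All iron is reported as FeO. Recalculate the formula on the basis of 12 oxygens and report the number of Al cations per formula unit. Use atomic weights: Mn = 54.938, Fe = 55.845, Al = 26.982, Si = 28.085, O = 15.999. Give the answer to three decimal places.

1.994 Al apfu

MnO: 36.34/70.937 = 0.51229 mol → 0.51229 mol Mn, 0.51229 mol O.
FeO: 6.98/71.844 = 0.09715 mol → 0.09715 mol Fe, 0.09715 mol O.
Al2O3: 20.47/101.961 = 0.20076 mol → 0.40152 mol Al, 0.60228 mol O.
SiO2: 36.20/60.083 = 0.60250 mol → 0.60250 mol Si, 1.20500 mol O.
Total oxygen = 2.41672 mol. Normalization factor = 12/2.41672 = 4.96541.
Al per 12 O = 0.40152 × 4.96541 = 1.994.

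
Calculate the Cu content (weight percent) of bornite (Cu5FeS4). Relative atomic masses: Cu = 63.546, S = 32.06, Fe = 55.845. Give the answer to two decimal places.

63.32 weight percent

Molar mass of Cu5FeS4: 5·63.546 + 1·55.845 + 4·32.06 = 501.815 g/mol.
Mass of Cu per formula unit: 5 × 63.546 = 317.730 g.
Weight fraction Cu = 317.730 / 501.815 = 0.6332.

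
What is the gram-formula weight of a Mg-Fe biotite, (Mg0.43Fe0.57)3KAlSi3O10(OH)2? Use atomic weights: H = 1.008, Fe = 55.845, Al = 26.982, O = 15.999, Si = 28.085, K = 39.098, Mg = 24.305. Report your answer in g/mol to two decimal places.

The formula mass is the sum 1.29*24.305 + 1.71*55.845 + 1*39.098 + 1*26.982 + 3*28.085 + 12*15.999 + 2*1.008.

471.19 g/mol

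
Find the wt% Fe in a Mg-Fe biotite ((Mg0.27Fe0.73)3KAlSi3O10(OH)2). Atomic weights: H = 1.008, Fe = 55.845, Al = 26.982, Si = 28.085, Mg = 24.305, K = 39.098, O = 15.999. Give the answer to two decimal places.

25.15 weight percent

M((Mg0.27Fe0.73)3KAlSi3O10(OH)2) = 486.327 g/mol.
Fe contributes 2.19 × 55.845 = 122.301 g per mole.
122.301/486.327 = 0.2515 → 25.15%.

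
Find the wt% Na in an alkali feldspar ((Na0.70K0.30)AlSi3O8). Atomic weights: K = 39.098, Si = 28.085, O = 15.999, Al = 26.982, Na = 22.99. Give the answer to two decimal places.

6.03 weight percent

Formula mass = 0.70·22.99 + 0.30·39.098 + 1·26.982 + 3·28.085 + 8·15.999 = 267.051 g/mol, of which 16.093 g is Na.
So Na makes up 16.093/267.051 = 0.0603 of the mass, i.e. 6.03%.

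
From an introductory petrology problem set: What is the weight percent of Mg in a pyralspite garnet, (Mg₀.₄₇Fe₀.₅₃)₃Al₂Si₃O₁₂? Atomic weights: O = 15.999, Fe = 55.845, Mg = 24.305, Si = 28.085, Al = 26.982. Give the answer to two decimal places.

M((Mg₀.₄₇Fe₀.₅₃)₃Al₂Si₃O₁₂) = 453.271 g/mol.
Mg contributes 1.41 × 24.305 = 34.270 g per mole.
34.270/453.271 = 0.0756 → 7.56%.

7.56 weight percent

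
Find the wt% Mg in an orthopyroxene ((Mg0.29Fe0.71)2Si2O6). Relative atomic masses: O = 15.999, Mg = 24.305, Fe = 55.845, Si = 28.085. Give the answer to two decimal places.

M((Mg0.29Fe0.71)2Si2O6) = 245.561 g/mol.
Mg contributes 0.58 × 24.305 = 14.097 g per mole.
14.097/245.561 = 0.0574 → 5.74%.

5.74 mass %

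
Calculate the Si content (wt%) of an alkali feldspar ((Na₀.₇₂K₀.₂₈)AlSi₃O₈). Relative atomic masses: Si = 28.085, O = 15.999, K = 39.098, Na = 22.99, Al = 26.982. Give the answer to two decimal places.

31.59 wt%

Molar mass of (Na₀.₇₂K₀.₂₈)AlSi₃O₈: 0.72*22.99 + 0.28*39.098 + 1*26.982 + 3*28.085 + 8*15.999 = 266.729 g/mol.
Mass of Si per formula unit: 3 × 28.085 = 84.255 g.
Weight fraction Si = 84.255 / 266.729 = 0.3159.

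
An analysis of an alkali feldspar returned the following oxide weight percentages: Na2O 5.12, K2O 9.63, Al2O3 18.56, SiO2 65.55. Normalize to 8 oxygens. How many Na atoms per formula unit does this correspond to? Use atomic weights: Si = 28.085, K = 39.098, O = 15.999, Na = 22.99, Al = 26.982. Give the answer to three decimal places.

0.454 Na apfu

Na2O: 5.12/61.979 = 0.08261 mol → 0.16522 mol Na, 0.08261 mol O.
K2O: 9.63/94.195 = 0.10223 mol → 0.20446 mol K, 0.10223 mol O.
Al2O3: 18.56/101.961 = 0.18203 mol → 0.36406 mol Al, 0.54609 mol O.
SiO2: 65.55/60.083 = 1.09099 mol → 1.09099 mol Si, 2.18198 mol O.
Total oxygen = 2.91291 mol. Normalization factor = 8/2.91291 = 2.74639.
Na per 8 O = 0.16522 × 2.74639 = 0.454.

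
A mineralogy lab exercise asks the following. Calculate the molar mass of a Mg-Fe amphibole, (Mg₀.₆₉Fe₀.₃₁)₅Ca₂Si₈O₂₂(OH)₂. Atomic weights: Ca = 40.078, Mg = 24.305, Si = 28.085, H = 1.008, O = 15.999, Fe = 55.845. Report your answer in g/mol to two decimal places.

861.24 g/mol

The formula mass is the sum 3.45*24.305 + 1.55*55.845 + 2*40.078 + 8*28.085 + 24*15.999 + 2*1.008.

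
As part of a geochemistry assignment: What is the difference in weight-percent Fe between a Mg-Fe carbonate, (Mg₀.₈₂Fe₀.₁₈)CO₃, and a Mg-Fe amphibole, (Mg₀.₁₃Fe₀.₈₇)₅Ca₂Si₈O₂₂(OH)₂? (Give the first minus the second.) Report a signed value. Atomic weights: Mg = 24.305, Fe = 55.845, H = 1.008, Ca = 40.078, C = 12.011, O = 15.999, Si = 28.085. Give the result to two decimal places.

First mineral: 10.052 g Fe in 89.990 g formula = 11.17 wt% Fe.
Second mineral: 242.926 g Fe in 949.552 g formula = 25.58 wt% Fe.
11.17% − 25.58% gives a difference of -14.41 percentage points.

-14.41 percentage points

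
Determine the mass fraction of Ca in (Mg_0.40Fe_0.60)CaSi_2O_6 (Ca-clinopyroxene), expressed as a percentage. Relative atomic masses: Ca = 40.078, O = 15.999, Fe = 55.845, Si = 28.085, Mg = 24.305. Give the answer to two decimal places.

Molar mass of (Mg_0.40Fe_0.60)CaSi_2O_6: 0.40·24.305 + 0.60·55.845 + 1·40.078 + 2·28.085 + 6·15.999 = 235.471 g/mol.
Mass of Ca per formula unit: 1 × 40.078 = 40.078 g.
Weight fraction Ca = 40.078 / 235.471 = 0.1702.

17.02 mass %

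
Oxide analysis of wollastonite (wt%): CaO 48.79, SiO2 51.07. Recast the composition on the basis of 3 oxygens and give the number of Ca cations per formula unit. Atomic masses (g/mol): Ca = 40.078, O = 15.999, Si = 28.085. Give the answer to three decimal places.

1.016 Ca apfu

48.79 wt% CaO ÷ 56.077 g/mol = 0.87005 mol, giving 0.87005 Ca and 0.87005 O.
51.07 wt% SiO2 ÷ 60.083 g/mol = 0.84999 mol, giving 0.84999 Si and 1.69998 O.
Oxygen sums to 2.57003; scaling by 3/2.57003 = 1.16730 puts the formula on 3 O.
Ca: 0.87005 × 1.16730 = 1.016 atoms per formula unit.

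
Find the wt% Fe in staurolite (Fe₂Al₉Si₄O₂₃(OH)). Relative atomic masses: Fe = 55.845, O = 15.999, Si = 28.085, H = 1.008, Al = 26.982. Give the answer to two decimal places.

Formula mass = 2·55.845 + 9·26.982 + 4·28.085 + 24·15.999 + 1·1.008 = 851.852 g/mol, of which 111.690 g is Fe.
So Fe makes up 111.690/851.852 = 0.1311 of the mass, i.e. 13.11%.

13.11 mass %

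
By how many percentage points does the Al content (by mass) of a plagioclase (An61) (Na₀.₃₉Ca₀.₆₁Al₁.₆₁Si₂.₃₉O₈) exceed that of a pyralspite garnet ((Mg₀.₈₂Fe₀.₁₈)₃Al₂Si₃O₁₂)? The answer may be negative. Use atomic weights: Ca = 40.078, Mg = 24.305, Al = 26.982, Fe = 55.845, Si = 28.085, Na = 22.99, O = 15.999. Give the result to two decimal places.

M(Na₀.₃₉Ca₀.₆₁Al₁.₆₁Si₂.₃₉O₈) = 271.970 g/mol, so wt% Al = 43.441/271.970 × 100 = 15.97%.
M((Mg₀.₈₂Fe₀.₁₈)₃Al₂Si₃O₁₂) = 420.154 g/mol, so wt% Al = 53.964/420.154 × 100 = 12.84%.
15.97 − 12.84 = 3.13 pp.

3.13 percentage points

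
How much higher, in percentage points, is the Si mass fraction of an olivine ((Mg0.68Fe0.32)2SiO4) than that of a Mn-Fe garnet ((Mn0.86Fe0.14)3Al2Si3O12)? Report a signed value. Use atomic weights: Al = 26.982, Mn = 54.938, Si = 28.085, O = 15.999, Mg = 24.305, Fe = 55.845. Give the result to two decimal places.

M((Mg0.68Fe0.32)2SiO4) = 160.877 g/mol, so wt% Si = 28.085/160.877 × 100 = 17.46%.
M((Mn0.86Fe0.14)3Al2Si3O12) = 495.402 g/mol, so wt% Si = 84.255/495.402 × 100 = 17.01%.
17.46 − 17.01 = 0.45 pp.

0.45 percentage points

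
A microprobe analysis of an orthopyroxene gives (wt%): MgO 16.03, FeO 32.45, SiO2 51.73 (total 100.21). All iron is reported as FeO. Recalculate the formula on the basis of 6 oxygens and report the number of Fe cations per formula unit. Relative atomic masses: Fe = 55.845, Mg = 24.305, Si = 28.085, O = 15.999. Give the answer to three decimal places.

16.03 wt% MgO ÷ 40.304 g/mol = 0.39773 mol, giving 0.39773 Mg and 0.39773 O.
32.45 wt% FeO ÷ 71.844 g/mol = 0.45167 mol, giving 0.45167 Fe and 0.45167 O.
51.73 wt% SiO2 ÷ 60.083 g/mol = 0.86098 mol, giving 0.86098 Si and 1.72196 O.
Oxygen sums to 2.57136; scaling by 6/2.57136 = 2.33340 puts the formula on 6 O.
Fe: 0.45167 × 2.33340 = 1.054 atoms per formula unit.

1.054 Fe apfu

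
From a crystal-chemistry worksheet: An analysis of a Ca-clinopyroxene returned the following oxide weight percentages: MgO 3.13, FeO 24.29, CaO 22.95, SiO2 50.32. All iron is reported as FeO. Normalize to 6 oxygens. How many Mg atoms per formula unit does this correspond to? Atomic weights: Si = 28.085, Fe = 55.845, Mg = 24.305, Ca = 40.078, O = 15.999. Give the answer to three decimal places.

0.186 Mg apfu

MgO: 3.13/40.304 = 0.07766 mol → 0.07766 mol Mg, 0.07766 mol O.
FeO: 24.29/71.844 = 0.33809 mol → 0.33809 mol Fe, 0.33809 mol O.
CaO: 22.95/56.077 = 0.40926 mol → 0.40926 mol Ca, 0.40926 mol O.
SiO2: 50.32/60.083 = 0.83751 mol → 0.83751 mol Si, 1.67502 mol O.
Total oxygen = 2.50003 mol. Normalization factor = 6/2.50003 = 2.39997.
Mg per 6 O = 0.07766 × 2.39997 = 0.186.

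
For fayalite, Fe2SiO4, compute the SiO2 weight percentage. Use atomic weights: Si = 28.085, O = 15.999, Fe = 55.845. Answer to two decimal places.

29.49 wt%

Formula mass = 203.771 g/mol.
1 Si → 1.0000 mol SiO2 per formula unit; M(SiO2) = 60.083, so SiO2 mass = 60.083 g.
60.083/203.771 × 100 = 29.49 wt%.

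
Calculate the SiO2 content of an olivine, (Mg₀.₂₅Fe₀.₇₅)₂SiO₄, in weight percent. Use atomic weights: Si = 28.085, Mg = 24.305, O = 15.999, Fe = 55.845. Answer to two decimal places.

31.96 wt%

Formula mass = 188.001 g/mol.
1 Si → 1.0000 mol SiO2 per formula unit; M(SiO2) = 60.083, so SiO2 mass = 60.083 g.
60.083/188.001 × 100 = 31.96 wt%.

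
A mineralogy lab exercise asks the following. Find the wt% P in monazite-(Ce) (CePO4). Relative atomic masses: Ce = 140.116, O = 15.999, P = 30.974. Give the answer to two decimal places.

Molar mass of CePO4: 1*140.116 + 1*30.974 + 4*15.999 = 235.086 g/mol.
Mass of P per formula unit: 1 × 30.974 = 30.974 g.
Weight fraction P = 30.974 / 235.086 = 0.1318.

13.18 wt%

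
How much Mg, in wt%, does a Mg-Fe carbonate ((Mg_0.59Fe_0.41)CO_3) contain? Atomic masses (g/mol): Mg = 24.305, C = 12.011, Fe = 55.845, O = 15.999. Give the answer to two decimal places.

14.75 wt%

Molar mass of (Mg_0.59Fe_0.41)CO_3: 0.59·24.305 + 0.41·55.845 + 1·12.011 + 3·15.999 = 97.244 g/mol.
Mass of Mg per formula unit: 0.59 × 24.305 = 14.340 g.
Weight fraction Mg = 14.340 / 97.244 = 0.1475.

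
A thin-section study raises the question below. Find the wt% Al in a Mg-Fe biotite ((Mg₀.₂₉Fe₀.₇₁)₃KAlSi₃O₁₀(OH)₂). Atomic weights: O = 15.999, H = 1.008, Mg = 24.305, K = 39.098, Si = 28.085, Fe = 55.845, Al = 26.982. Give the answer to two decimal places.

5.57 weight percent

Molar mass of (Mg₀.₂₉Fe₀.₇₁)₃KAlSi₃O₁₀(OH)₂: 0.87*24.305 + 2.13*55.845 + 1*39.098 + 1*26.982 + 3*28.085 + 12*15.999 + 2*1.008 = 484.434 g/mol.
Mass of Al per formula unit: 1 × 26.982 = 26.982 g.
Weight fraction Al = 26.982 / 484.434 = 0.0557.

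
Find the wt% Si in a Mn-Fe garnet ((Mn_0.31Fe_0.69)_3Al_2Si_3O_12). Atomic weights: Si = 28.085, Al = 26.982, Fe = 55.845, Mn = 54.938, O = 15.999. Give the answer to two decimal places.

16.96 weight percent

Molar mass of (Mn_0.31Fe_0.69)_3Al_2Si_3O_12: 0.93*54.938 + 2.07*55.845 + 2*26.982 + 3*28.085 + 12*15.999 = 496.898 g/mol.
Mass of Si per formula unit: 3 × 28.085 = 84.255 g.
Weight fraction Si = 84.255 / 496.898 = 0.1696.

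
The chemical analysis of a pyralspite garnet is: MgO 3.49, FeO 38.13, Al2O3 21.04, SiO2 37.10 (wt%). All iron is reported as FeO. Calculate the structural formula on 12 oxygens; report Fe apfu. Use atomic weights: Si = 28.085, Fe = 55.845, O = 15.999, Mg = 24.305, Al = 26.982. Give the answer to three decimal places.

2.577 Fe apfu

MgO: 3.49/40.304 = 0.08659 mol → 0.08659 mol Mg, 0.08659 mol O.
FeO: 38.13/71.844 = 0.53073 mol → 0.53073 mol Fe, 0.53073 mol O.
Al2O3: 21.04/101.961 = 0.20635 mol → 0.41270 mol Al, 0.61905 mol O.
SiO2: 37.10/60.083 = 0.61748 mol → 0.61748 mol Si, 1.23496 mol O.
Total oxygen = 2.47133 mol. Normalization factor = 12/2.47133 = 4.85568.
Fe per 12 O = 0.53073 × 4.85568 = 2.577.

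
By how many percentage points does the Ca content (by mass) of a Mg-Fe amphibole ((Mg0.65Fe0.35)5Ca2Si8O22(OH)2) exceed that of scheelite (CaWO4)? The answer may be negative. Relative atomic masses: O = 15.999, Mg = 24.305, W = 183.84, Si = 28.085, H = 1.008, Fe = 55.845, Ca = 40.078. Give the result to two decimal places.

Ca in (Mg0.65Fe0.35)5Ca2Si8O22(OH)2: molar mass 867.548 g/mol; 2×40.078 = 80.156 g → 9.24 wt%.
Ca in CaWO4: molar mass 287.914 g/mol; 1×40.078 = 40.078 g → 13.92 wt%.
Difference = 9.24 − 13.92 = -4.68 percentage points.

-4.68 percentage points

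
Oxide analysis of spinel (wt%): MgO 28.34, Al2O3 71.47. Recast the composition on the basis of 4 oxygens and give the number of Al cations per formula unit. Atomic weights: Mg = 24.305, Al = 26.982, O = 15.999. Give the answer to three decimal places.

1.998 Al apfu

MgO: 28.34/40.304 = 0.70316 mol → 0.70316 mol Mg, 0.70316 mol O.
Al2O3: 71.47/101.961 = 0.70095 mol → 1.40190 mol Al, 2.10285 mol O.
Total oxygen = 2.80601 mol. Normalization factor = 4/2.80601 = 1.42551.
Al per 4 O = 1.40190 × 1.42551 = 1.998.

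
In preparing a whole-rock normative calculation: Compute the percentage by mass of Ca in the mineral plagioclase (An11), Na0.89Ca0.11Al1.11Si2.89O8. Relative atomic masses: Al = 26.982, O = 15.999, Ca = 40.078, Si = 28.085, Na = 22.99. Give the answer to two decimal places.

Formula mass = 0.89·22.99 + 0.11·40.078 + 1.11·26.982 + 2.89·28.085 + 8·15.999 = 263.977 g/mol, of which 4.409 g is Ca.
So Ca makes up 4.409/263.977 = 0.0167 of the mass, i.e. 1.67%.

1.67 mass %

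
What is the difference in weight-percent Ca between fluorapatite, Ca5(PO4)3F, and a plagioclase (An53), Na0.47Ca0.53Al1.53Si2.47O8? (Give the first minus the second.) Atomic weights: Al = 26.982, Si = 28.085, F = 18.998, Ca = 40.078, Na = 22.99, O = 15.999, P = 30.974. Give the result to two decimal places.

First mineral: 200.390 g Ca in 504.298 g formula = 39.74 wt% Ca.
Second mineral: 21.241 g Ca in 270.691 g formula = 7.85 wt% Ca.
39.74% − 7.85% gives a difference of 31.89 percentage points.

31.89 percentage points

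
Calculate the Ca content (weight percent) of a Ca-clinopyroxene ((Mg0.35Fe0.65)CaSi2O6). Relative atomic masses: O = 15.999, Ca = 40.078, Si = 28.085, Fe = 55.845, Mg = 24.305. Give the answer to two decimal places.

16.91 weight percent

Formula mass = 0.35×24.305 + 0.65×55.845 + 1×40.078 + 2×28.085 + 6×15.999 = 237.048 g/mol, of which 40.078 g is Ca.
So Ca makes up 40.078/237.048 = 0.1691 of the mass, i.e. 16.91%.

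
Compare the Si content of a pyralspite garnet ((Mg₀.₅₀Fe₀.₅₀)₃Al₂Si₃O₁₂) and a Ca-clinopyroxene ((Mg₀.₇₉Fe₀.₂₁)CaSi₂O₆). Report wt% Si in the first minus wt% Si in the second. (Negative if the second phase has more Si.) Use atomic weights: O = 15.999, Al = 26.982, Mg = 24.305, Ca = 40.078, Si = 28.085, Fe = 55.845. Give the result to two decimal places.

First mineral: 84.255 g Si in 450.432 g formula = 18.71 wt% Si.
Second mineral: 56.170 g Si in 223.170 g formula = 25.17 wt% Si.
18.71% − 25.17% gives a difference of -6.46 percentage points.

-6.46 percentage points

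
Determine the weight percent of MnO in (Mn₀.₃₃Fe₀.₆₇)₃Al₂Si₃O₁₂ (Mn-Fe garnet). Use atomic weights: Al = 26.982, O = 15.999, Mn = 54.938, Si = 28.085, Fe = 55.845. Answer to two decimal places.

Formula mass = 496.844 g/mol.
0.99 Mn → 0.9900 mol MnO per formula unit; M(MnO) = 70.937, so MnO mass = 70.228 g.
70.228/496.844 × 100 = 14.13 wt%.

14.13 wt%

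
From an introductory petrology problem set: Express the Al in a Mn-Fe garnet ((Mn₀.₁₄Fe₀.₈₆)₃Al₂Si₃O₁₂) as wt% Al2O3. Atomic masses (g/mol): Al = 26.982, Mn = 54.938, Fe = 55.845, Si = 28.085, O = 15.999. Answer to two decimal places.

20.50 wt%

M((Mn₀.₁₄Fe₀.₈₆)₃Al₂Si₃O₁₂) = 497.361 g/mol; M(Al2O3) = 101.961 g/mol.
Moles Al2O3 per formula unit = 2 Al ÷ 2 = 1.0000.
Al2O3 fraction = (1.0000 × 101.961) / 497.361 = 101.961/497.361 = 0.2050.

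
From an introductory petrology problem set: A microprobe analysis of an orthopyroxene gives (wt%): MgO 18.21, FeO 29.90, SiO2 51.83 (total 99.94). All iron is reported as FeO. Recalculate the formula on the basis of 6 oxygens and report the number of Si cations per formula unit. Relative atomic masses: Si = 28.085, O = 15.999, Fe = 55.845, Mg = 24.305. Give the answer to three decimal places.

18.21 wt% MgO ÷ 40.304 g/mol = 0.45182 mol, giving 0.45182 Mg and 0.45182 O.
29.90 wt% FeO ÷ 71.844 g/mol = 0.41618 mol, giving 0.41618 Fe and 0.41618 O.
51.83 wt% SiO2 ÷ 60.083 g/mol = 0.86264 mol, giving 0.86264 Si and 1.72528 O.
Oxygen sums to 2.59328; scaling by 6/2.59328 = 2.31367 puts the formula on 6 O.
Si: 0.86264 × 2.31367 = 1.996 atoms per formula unit.

1.996 Si apfu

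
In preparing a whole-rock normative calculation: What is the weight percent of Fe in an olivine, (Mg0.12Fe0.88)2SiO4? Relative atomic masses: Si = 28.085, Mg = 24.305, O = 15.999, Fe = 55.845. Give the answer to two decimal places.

50.10 wt%

Molar mass of (Mg0.12Fe0.88)2SiO4: 0.24·24.305 + 1.76·55.845 + 1·28.085 + 4·15.999 = 196.201 g/mol.
Mass of Fe per formula unit: 1.76 × 55.845 = 98.287 g.
Weight fraction Fe = 98.287 / 196.201 = 0.5010.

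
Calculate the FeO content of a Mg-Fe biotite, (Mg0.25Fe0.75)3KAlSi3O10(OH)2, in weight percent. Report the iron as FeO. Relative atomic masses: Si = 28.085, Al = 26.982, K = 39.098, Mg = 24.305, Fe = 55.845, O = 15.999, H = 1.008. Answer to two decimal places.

33.11 wt%

Molar mass of (Mg0.25Fe0.75)3KAlSi3O10(OH)2 = 0.75·24.305 + 2.25·55.845 + 1·39.098 + 1·26.982 + 3·28.085 + 12·15.999 + 2·1.008 = 488.219 g/mol.
Each formula unit contains 2.25 Fe, equivalent to 2.25/1 = 2.2500 mol FeO.
M(FeO) = 1×55.845 + 1×15.999 = 71.844 g/mol.
Mass of FeO per formula unit = 2.2500 × 71.844 = 161.649 g.
FeO wt% = 161.649 / 488.219 × 100 = 33.11%.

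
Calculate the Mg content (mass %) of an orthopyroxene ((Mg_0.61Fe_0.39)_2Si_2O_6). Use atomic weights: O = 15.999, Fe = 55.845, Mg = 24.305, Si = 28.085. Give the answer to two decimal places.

13.16 mass %

Molar mass of (Mg_0.61Fe_0.39)_2Si_2O_6: 1.22×24.305 + 0.78×55.845 + 2×28.085 + 6×15.999 = 225.375 g/mol.
Mass of Mg per formula unit: 1.22 × 24.305 = 29.652 g.
Weight fraction Mg = 29.652 / 225.375 = 0.1316.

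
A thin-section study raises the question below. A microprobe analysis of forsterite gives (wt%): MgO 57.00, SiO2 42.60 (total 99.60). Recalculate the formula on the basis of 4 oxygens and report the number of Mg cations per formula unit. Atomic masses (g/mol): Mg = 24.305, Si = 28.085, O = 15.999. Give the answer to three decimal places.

57.00 wt% MgO ÷ 40.304 g/mol = 1.41425 mol, giving 1.41425 Mg and 1.41425 O.
42.60 wt% SiO2 ÷ 60.083 g/mol = 0.70902 mol, giving 0.70902 Si and 1.41804 O.
Oxygen sums to 2.83229; scaling by 4/2.83229 = 1.41228 puts the formula on 4 O.
Mg: 1.41425 × 1.41228 = 1.997 atoms per formula unit.

1.997 Mg apfu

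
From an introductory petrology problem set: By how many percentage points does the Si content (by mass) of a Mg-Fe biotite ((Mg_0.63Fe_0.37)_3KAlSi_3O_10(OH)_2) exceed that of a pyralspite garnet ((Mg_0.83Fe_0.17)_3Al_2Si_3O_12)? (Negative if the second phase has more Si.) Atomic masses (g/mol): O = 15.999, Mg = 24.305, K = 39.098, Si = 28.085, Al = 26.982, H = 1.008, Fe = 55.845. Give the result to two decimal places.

-1.47 percentage points

First mineral: 84.255 g Si in 452.263 g formula = 18.63 wt% Si.
Second mineral: 84.255 g Si in 419.207 g formula = 20.10 wt% Si.
18.63% − 20.10% gives a difference of -1.47 percentage points.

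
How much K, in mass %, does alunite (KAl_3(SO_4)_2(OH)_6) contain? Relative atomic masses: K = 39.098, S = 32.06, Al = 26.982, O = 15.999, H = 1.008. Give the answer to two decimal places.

Molar mass of KAl_3(SO_4)_2(OH)_6: 1·39.098 + 3·26.982 + 2·32.06 + 14·15.999 + 6·1.008 = 414.198 g/mol.
Mass of K per formula unit: 1 × 39.098 = 39.098 g.
Weight fraction K = 39.098 / 414.198 = 0.0944.

9.44 mass %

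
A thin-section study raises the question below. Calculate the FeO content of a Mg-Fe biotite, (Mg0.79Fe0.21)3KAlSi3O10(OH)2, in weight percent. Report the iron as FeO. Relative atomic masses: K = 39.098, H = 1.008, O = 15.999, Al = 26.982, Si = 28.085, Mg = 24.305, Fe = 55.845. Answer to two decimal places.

Molar mass of (Mg0.79Fe0.21)3KAlSi3O10(OH)2 = 2.37*24.305 + 0.63*55.845 + 1*39.098 + 1*26.982 + 3*28.085 + 12*15.999 + 2*1.008 = 437.124 g/mol.
Each formula unit contains 0.63 Fe, equivalent to 0.63/1 = 0.6300 mol FeO.
M(FeO) = 1×55.845 + 1×15.999 = 71.844 g/mol.
Mass of FeO per formula unit = 0.6300 × 71.844 = 45.262 g.
FeO wt% = 45.262 / 437.124 × 100 = 10.35%.

10.35 wt%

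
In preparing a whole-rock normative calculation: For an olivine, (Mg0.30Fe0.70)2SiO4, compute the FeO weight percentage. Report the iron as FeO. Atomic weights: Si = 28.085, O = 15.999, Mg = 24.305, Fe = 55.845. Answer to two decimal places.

Molar mass of (Mg0.30Fe0.70)2SiO4 = 0.60·24.305 + 1.40·55.845 + 1·28.085 + 4·15.999 = 184.847 g/mol.
Each formula unit contains 1.40 Fe, equivalent to 1.40/1 = 1.4000 mol FeO.
M(FeO) = 1×55.845 + 1×15.999 = 71.844 g/mol.
Mass of FeO per formula unit = 1.4000 × 71.844 = 100.582 g.
FeO wt% = 100.582 / 184.847 × 100 = 54.41%.

54.41 wt%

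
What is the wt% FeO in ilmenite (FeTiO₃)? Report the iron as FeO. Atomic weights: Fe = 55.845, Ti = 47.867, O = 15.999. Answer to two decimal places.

47.36 wt%

Formula mass = 151.709 g/mol.
1 Fe → 1.0000 mol FeO per formula unit; M(FeO) = 71.844, so FeO mass = 71.844 g.
71.844/151.709 × 100 = 47.36 wt%.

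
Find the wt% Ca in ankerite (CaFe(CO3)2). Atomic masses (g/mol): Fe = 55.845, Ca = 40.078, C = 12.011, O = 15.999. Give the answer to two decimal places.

M(CaFe(CO3)2) = 215.939 g/mol.
Ca contributes 1 × 40.078 = 40.078 g per mole.
40.078/215.939 = 0.1856 → 18.56%.

18.56 wt%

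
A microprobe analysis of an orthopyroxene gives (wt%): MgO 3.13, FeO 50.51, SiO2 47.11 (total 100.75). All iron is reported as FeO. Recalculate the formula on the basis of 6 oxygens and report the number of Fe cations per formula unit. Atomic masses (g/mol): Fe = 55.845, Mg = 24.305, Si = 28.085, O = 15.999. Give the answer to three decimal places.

1.796 Fe apfu

MgO (M=40.304): mol = 0.07766; Mg = 0.07766, O = 0.07766.
FeO (M=71.844): mol = 0.70305; Fe = 0.70305, O = 0.70305.
SiO2 (M=60.083): mol = 0.78408; Si = 0.78408, O = 1.56816.
ΣO = 2.34887; factor = 6/ΣO = 2.55442.
Fe apfu = 0.70305 × 2.55442 = 1.796.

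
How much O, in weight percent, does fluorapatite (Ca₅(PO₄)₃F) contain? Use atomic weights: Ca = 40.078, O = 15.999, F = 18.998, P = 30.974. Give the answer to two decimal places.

38.07 weight percent

Formula mass = 5×40.078 + 3×30.974 + 12×15.999 + 1×18.998 = 504.298 g/mol, of which 191.988 g is O.
So O makes up 191.988/504.298 = 0.3807 of the mass, i.e. 38.07%.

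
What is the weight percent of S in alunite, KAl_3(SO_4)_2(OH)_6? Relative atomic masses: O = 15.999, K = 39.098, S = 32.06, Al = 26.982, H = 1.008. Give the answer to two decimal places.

15.48 mass %

M(KAl_3(SO_4)_2(OH)_6) = 414.198 g/mol.
S contributes 2 × 32.06 = 64.120 g per mole.
64.120/414.198 = 0.1548 → 15.48%.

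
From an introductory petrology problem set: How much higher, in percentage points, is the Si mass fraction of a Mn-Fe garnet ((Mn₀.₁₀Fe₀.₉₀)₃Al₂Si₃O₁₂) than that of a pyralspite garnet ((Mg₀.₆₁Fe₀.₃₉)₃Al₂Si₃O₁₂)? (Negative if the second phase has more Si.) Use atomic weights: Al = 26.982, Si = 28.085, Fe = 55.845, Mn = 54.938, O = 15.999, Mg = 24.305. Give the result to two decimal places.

M((Mn₀.₁₀Fe₀.₉₀)₃Al₂Si₃O₁₂) = 497.470 g/mol, so wt% Si = 84.255/497.470 × 100 = 16.94%.
M((Mg₀.₆₁Fe₀.₃₉)₃Al₂Si₃O₁₂) = 440.024 g/mol, so wt% Si = 84.255/440.024 × 100 = 19.15%.
16.94 − 19.15 = -2.21 pp.

-2.21 percentage points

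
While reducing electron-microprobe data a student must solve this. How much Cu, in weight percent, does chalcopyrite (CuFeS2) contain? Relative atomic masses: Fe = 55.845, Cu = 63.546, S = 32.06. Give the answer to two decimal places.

34.63 weight percent

Molar mass of CuFeS2: 1*63.546 + 1*55.845 + 2*32.06 = 183.511 g/mol.
Mass of Cu per formula unit: 1 × 63.546 = 63.546 g.
Weight fraction Cu = 63.546 / 183.511 = 0.3463.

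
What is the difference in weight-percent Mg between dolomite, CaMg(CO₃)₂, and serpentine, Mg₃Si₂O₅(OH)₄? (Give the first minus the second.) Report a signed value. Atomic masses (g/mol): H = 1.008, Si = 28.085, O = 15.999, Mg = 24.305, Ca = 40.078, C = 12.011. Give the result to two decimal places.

-13.13 percentage points

M(CaMg(CO₃)₂) = 184.399 g/mol, so wt% Mg = 24.305/184.399 × 100 = 13.18%.
M(Mg₃Si₂O₅(OH)₄) = 277.108 g/mol, so wt% Mg = 72.915/277.108 × 100 = 26.31%.
13.18 − 26.31 = -13.13 pp.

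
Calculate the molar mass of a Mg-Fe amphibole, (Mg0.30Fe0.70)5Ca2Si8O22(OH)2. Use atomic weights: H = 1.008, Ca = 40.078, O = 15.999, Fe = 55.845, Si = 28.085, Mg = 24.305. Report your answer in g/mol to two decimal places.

922.74 g/mol

Mg: 1.50 × 24.305 = 36.4575
Fe: 3.50 × 55.845 = 195.4575
Ca: 2 × 40.078 = 80.1560
Si: 8 × 28.085 = 224.6800
O: 24 × 15.999 = 383.9760
H: 2 × 1.008 = 2.0160
Summing the contributions gives the formula mass.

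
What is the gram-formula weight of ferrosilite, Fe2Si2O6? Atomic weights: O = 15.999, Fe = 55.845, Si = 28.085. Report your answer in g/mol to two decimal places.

M = 2*55.845 + 2*28.085 + 6*15.999

263.85 g/mol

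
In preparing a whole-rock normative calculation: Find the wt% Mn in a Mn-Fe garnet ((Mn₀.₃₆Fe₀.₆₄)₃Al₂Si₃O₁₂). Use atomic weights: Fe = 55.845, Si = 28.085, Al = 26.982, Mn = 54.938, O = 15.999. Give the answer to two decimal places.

Formula mass = 1.08×54.938 + 1.92×55.845 + 2×26.982 + 3×28.085 + 12×15.999 = 496.762 g/mol, of which 59.333 g is Mn.
So Mn makes up 59.333/496.762 = 0.1194 of the mass, i.e. 11.94%.

11.94 mass %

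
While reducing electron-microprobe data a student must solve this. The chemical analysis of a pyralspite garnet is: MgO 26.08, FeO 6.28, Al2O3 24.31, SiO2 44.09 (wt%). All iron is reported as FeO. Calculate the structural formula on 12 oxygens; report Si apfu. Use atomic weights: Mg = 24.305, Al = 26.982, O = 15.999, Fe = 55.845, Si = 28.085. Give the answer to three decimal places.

MgO: 26.08/40.304 = 0.64708 mol → 0.64708 mol Mg, 0.64708 mol O.
FeO: 6.28/71.844 = 0.08741 mol → 0.08741 mol Fe, 0.08741 mol O.
Al2O3: 24.31/101.961 = 0.23842 mol → 0.47684 mol Al, 0.71526 mol O.
SiO2: 44.09/60.083 = 0.73382 mol → 0.73382 mol Si, 1.46764 mol O.
Total oxygen = 2.91739 mol. Normalization factor = 12/2.91739 = 4.11327.
Si per 12 O = 0.73382 × 4.11327 = 3.018.

3.018 Si apfu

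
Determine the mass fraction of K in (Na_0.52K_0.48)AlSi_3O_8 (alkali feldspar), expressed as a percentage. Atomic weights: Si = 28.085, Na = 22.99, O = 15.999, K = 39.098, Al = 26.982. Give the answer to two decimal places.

M((Na_0.52K_0.48)AlSi_3O_8) = 269.951 g/mol.
K contributes 0.48 × 39.098 = 18.767 g per mole.
18.767/269.951 = 0.0695 → 6.95%.

6.95 wt%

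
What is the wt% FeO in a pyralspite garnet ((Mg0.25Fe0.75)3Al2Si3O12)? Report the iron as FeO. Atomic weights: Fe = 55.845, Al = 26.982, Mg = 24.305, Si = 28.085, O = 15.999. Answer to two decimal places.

34.10 wt%

M((Mg0.25Fe0.75)3Al2Si3O12) = 474.087 g/mol; M(FeO) = 71.844 g/mol.
Moles FeO per formula unit = 2.25 Fe ÷ 1 = 2.2500.
FeO fraction = (2.2500 × 71.844) / 474.087 = 161.649/474.087 = 0.3410.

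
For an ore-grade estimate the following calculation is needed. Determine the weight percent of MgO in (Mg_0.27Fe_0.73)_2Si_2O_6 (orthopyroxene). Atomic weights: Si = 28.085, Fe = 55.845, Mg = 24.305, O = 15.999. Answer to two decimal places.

8.82 wt%

M((Mg_0.27Fe_0.73)_2Si_2O_6) = 246.822 g/mol; M(MgO) = 40.304 g/mol.
Moles MgO per formula unit = 0.54 Mg ÷ 1 = 0.5400.
MgO fraction = (0.5400 × 40.304) / 246.822 = 21.764/246.822 = 0.0882.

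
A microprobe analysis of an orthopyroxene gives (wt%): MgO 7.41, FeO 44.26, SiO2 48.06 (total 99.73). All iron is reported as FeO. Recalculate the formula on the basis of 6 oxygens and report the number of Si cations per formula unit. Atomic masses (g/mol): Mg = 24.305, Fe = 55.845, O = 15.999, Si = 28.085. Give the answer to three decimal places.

7.41 wt% MgO ÷ 40.304 g/mol = 0.18385 mol, giving 0.18385 Mg and 0.18385 O.
44.26 wt% FeO ÷ 71.844 g/mol = 0.61606 mol, giving 0.61606 Fe and 0.61606 O.
48.06 wt% SiO2 ÷ 60.083 g/mol = 0.79989 mol, giving 0.79989 Si and 1.59978 O.
Oxygen sums to 2.39969; scaling by 6/2.39969 = 2.50032 puts the formula on 6 O.
Si: 0.79989 × 2.50032 = 2.000 atoms per formula unit.

2.000 Si apfu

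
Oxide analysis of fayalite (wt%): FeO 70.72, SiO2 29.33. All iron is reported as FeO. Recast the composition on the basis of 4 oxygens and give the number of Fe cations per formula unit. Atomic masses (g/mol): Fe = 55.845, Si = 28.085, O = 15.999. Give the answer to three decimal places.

2.008 Fe apfu

70.72 wt% FeO ÷ 71.844 g/mol = 0.98435 mol, giving 0.98435 Fe and 0.98435 O.
29.33 wt% SiO2 ÷ 60.083 g/mol = 0.48816 mol, giving 0.48816 Si and 0.97632 O.
Oxygen sums to 1.96067; scaling by 4/1.96067 = 2.04012 puts the formula on 4 O.
Fe: 0.98435 × 2.04012 = 2.008 atoms per formula unit.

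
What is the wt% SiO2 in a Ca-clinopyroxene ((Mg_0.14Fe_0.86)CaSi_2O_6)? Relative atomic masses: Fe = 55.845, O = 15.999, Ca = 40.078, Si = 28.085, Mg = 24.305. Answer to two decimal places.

Molar mass of (Mg_0.14Fe_0.86)CaSi_2O_6 = 0.14*24.305 + 0.86*55.845 + 1*40.078 + 2*28.085 + 6*15.999 = 243.671 g/mol.
Each formula unit contains 2 Si, equivalent to 2/1 = 2.0000 mol SiO2.
M(SiO2) = 1×28.085 + 2×15.999 = 60.083 g/mol.
Mass of SiO2 per formula unit = 2.0000 × 60.083 = 120.166 g.
SiO2 wt% = 120.166 / 243.671 × 100 = 49.31%.

49.31 wt%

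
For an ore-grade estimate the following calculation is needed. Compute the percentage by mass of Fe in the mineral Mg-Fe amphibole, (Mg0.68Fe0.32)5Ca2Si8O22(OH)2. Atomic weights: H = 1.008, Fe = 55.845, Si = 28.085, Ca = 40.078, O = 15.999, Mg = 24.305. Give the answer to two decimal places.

Molar mass of (Mg0.68Fe0.32)5Ca2Si8O22(OH)2: 3.40·24.305 + 1.60·55.845 + 2·40.078 + 8·28.085 + 24·15.999 + 2·1.008 = 862.817 g/mol.
Mass of Fe per formula unit: 1.60 × 55.845 = 89.352 g.
Weight fraction Fe = 89.352 / 862.817 = 0.1036.

10.36 mass %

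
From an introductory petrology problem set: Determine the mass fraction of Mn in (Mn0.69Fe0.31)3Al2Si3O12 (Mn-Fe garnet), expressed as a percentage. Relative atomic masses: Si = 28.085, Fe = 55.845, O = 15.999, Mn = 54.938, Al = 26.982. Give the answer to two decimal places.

M((Mn0.69Fe0.31)3Al2Si3O12) = 495.865 g/mol.
Mn contributes 2.07 × 54.938 = 113.722 g per mole.
113.722/495.865 = 0.2293 → 22.93%.

22.93 wt%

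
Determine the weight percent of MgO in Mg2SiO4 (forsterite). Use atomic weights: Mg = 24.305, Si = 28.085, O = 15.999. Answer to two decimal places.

M(Mg2SiO4) = 140.691 g/mol; M(MgO) = 40.304 g/mol.
Moles MgO per formula unit = 2 Mg ÷ 1 = 2.0000.
MgO fraction = (2.0000 × 40.304) / 140.691 = 80.608/140.691 = 0.5729.

57.29 wt%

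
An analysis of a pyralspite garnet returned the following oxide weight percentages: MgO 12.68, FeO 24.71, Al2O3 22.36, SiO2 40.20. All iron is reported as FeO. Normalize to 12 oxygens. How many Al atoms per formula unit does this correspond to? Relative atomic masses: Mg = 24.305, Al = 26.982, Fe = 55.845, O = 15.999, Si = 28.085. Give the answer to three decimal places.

1.983 Al apfu

MgO: 12.68/40.304 = 0.31461 mol → 0.31461 mol Mg, 0.31461 mol O.
FeO: 24.71/71.844 = 0.34394 mol → 0.34394 mol Fe, 0.34394 mol O.
Al2O3: 22.36/101.961 = 0.21930 mol → 0.43860 mol Al, 0.65790 mol O.
SiO2: 40.20/60.083 = 0.66907 mol → 0.66907 mol Si, 1.33814 mol O.
Total oxygen = 2.65459 mol. Normalization factor = 12/2.65459 = 4.52047.
Al per 12 O = 0.43860 × 4.52047 = 1.983.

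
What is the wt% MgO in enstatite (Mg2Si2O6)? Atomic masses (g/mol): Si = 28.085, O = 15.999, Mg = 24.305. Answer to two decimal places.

M(Mg2Si2O6) = 200.774 g/mol; M(MgO) = 40.304 g/mol.
Moles MgO per formula unit = 2 Mg ÷ 1 = 2.0000.
MgO fraction = (2.0000 × 40.304) / 200.774 = 80.608/200.774 = 0.4015.

40.15 wt%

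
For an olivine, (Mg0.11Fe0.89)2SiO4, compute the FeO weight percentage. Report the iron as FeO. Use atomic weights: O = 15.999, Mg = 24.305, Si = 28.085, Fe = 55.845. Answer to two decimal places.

Molar mass of (Mg0.11Fe0.89)2SiO4 = 0.22*24.305 + 1.78*55.845 + 1*28.085 + 4*15.999 = 196.832 g/mol.
Each formula unit contains 1.78 Fe, equivalent to 1.78/1 = 1.7800 mol FeO.
M(FeO) = 1×55.845 + 1×15.999 = 71.844 g/mol.
Mass of FeO per formula unit = 1.7800 × 71.844 = 127.882 g.
FeO wt% = 127.882 / 196.832 × 100 = 64.97%.

64.97 wt%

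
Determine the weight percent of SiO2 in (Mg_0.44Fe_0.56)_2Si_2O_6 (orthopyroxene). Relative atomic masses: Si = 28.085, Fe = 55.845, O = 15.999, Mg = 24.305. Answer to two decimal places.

Formula mass = 236.099 g/mol.
2 Si → 2.0000 mol SiO2 per formula unit; M(SiO2) = 60.083, so SiO2 mass = 120.166 g.
120.166/236.099 × 100 = 50.90 wt%.

50.90 wt%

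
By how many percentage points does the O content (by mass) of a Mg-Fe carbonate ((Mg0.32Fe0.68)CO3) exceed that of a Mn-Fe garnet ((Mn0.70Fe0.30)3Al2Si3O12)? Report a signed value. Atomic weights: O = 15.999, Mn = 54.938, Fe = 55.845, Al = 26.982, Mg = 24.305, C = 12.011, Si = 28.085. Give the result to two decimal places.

M((Mg0.32Fe0.68)CO3) = 105.760 g/mol, so wt% O = 47.997/105.760 × 100 = 45.38%.
M((Mn0.70Fe0.30)3Al2Si3O12) = 495.837 g/mol, so wt% O = 191.988/495.837 × 100 = 38.72%.
45.38 − 38.72 = 6.66 pp.

6.66 percentage points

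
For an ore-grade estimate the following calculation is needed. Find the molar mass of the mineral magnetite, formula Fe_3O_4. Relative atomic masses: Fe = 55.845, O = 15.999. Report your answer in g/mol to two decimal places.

231.53 g/mol

Fe: 3 × 55.845 = 167.5350
O: 4 × 15.999 = 63.9960
Summing the contributions gives the formula mass.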